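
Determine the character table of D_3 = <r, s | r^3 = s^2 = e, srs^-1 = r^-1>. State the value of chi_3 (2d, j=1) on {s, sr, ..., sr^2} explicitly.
Conjugacy classes: {e} of size 1, {r^1, r^2} of size 2, {s, sr, ..., sr^2} of size 3.
Character table:
  irrep \ class              {e} (size 1)  {r^1, r^2} (size 2)  {s, sr, ..., sr^2} (size 3)
  chi_1 (triv)               1             1                    1                          
  chi_2 (sign: r->1, s->-1)  1             1                    -1                         
  chi_3 (2d, j=1)            2             -1                   0                          

Spot check: chi_3 (2d, j=1) on {s, sr, ..., sr^2} = 0.

Derivation: D_3 has order 2*3 = 6 with 3 conjugacy classes, hence 3 irreducibles. Sum of squared dims 1 + 1 + 4 = 6 = |G|. Linear characters come from the abelianisation; the 2-dimensional irreps have character r^k -> 2*cos(2*pi*j*k/3), reflections -> 0.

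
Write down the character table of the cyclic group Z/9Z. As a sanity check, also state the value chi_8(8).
Character table of Z/9Z (irreps indexed chi_0,...,chi_8 with chi_k(m) = zeta_9^(k*m), zeta_9 = exp(2*pi*i/9)):
  irrep \ class  {0} (size 1)  {1} (size 1)    {2} (size 1)    {3} (size 1)    {4} (size 1)    {5} (size 1)    {6} (size 1)    {7} (size 1)    {8} (size 1)  
  chi_0          1             1               1               1               1               1               1               1               1             
  chi_1          1             exp(2*I*pi/9)   exp(4*I*pi/9)   exp(2*I*pi/3)   exp(8*I*pi/9)   exp(-8*I*pi/9)  exp(-2*I*pi/3)  exp(-4*I*pi/9)  exp(-2*I*pi/9)
  chi_2          1             exp(4*I*pi/9)   exp(8*I*pi/9)   exp(-2*I*pi/3)  exp(-2*I*pi/9)  exp(2*I*pi/9)   exp(2*I*pi/3)   exp(-8*I*pi/9)  exp(-4*I*pi/9)
  chi_3          1             exp(2*I*pi/3)   exp(-2*I*pi/3)  1               exp(2*I*pi/3)   exp(-2*I*pi/3)  1               exp(2*I*pi/3)   exp(-2*I*pi/3)
  chi_4          1             exp(8*I*pi/9)   exp(-2*I*pi/9)  exp(2*I*pi/3)   exp(-4*I*pi/9)  exp(4*I*pi/9)   exp(-2*I*pi/3)  exp(2*I*pi/9)   exp(-8*I*pi/9)
  chi_5          1             exp(-8*I*pi/9)  exp(2*I*pi/9)   exp(-2*I*pi/3)  exp(4*I*pi/9)   exp(-4*I*pi/9)  exp(2*I*pi/3)   exp(-2*I*pi/9)  exp(8*I*pi/9) 
  chi_6          1             exp(-2*I*pi/3)  exp(2*I*pi/3)   1               exp(-2*I*pi/3)  exp(2*I*pi/3)   1               exp(-2*I*pi/3)  exp(2*I*pi/3) 
  chi_7          1             exp(-4*I*pi/9)  exp(-8*I*pi/9)  exp(2*I*pi/3)   exp(2*I*pi/9)   exp(-2*I*pi/9)  exp(-2*I*pi/3)  exp(8*I*pi/9)   exp(4*I*pi/9) 
  chi_8          1             exp(-2*I*pi/9)  exp(-4*I*pi/9)  exp(-2*I*pi/3)  exp(-8*I*pi/9)  exp(8*I*pi/9)   exp(2*I*pi/3)   exp(4*I*pi/9)   exp(2*I*pi/9) 

Spot check: chi_8(8) = zeta_9^(8*8) = zeta_9^64 = exp(2*I*pi/9).

Justification: Z/9Z is abelian, so all 9 irreducible complex representations are 1-dimensional. They are given by chi_k(m) = zeta_9^(k*m) for k = 0,...,8. Row orthogonality: sum_m chi_k(m) conj(chi_l(m)) = 9 * [k = l].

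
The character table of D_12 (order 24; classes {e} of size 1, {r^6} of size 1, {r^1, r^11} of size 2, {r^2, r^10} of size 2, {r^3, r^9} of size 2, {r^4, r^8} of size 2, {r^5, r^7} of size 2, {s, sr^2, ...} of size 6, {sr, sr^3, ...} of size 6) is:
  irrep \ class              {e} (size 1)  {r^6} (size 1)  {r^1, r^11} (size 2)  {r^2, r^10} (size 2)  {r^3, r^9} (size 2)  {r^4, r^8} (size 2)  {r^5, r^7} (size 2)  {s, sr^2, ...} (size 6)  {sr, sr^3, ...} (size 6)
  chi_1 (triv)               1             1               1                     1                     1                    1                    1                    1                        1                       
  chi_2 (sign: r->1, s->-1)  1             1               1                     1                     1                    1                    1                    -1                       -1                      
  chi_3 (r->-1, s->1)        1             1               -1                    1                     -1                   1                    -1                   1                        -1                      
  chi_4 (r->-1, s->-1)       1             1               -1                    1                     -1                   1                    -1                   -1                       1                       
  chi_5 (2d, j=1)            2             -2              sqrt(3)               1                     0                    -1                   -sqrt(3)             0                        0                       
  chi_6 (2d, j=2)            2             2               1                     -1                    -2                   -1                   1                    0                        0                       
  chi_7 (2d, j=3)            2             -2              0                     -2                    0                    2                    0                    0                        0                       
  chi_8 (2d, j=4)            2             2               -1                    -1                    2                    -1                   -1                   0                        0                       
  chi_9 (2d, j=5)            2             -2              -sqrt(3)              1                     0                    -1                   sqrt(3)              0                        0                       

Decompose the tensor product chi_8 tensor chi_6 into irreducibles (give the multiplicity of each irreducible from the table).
chi_8 tensor chi_6 = chi_3 + chi_4 + chi_6 (all other irreducibles have multiplicity 0).

Proof sketch: The character of a tensor product is the pointwise product (chi_8 * chi_6)(C) = chi_8(C) * chi_6(C):
  {e}: (2)*(2), {r^6}: (2)*(2), {r^1, r^11}: (-1)*(1), {r^2, r^10}: (-1)*(-1), {r^3, r^9}: (2)*(-2), {r^4, r^8}: (-1)*(-1), {r^5, r^7}: (-1)*(1), {s, sr^2, ...}: (0)*(0), {sr, sr^3, ...}: (0)*(0)
so (chi_8 * chi_6) takes values
  {e} -> 4, {r^6} -> 4, {r^1, r^11} -> -1, {r^2, r^10} -> 1, {r^3, r^9} -> -4, {r^4, r^8} -> 1, {r^5, r^7} -> -1, {s, sr^2, ...} -> 0, {sr, sr^3, ...} -> 0.
Now take the inner product of this character with each irreducible chi from the table, <chi_8*chi_6, chi> = (1/24) sum_C |C| (chi_8*chi_6)(C) conj(chi(C)):
  <chi_8*chi_6, chi_1> = (1/24)[1*(4)*conj(1) + 1*(4)*conj(1) + 2*(-1)*conj(1) + 2*(1)*conj(1) + 2*(-4)*conj(1) + 2*(1)*conj(1) + 2*(-1)*conj(1) + 6*(0)*conj(1) + 6*(0)*conj(1)]
      = (1/24)[(4) + (4) + (-2) + (2) + (-8) + (2) + (-2) + (0) + (0)] = 0/24 = 0
  <chi_8*chi_6, chi_2> = (1/24)[1*(4)*conj(1) + 1*(4)*conj(1) + 2*(-1)*conj(1) + 2*(1)*conj(1) + 2*(-4)*conj(1) + 2*(1)*conj(1) + 2*(-1)*conj(1) + 6*(0)*conj(-1) + 6*(0)*conj(-1)]
      = (1/24)[(4) + (4) + (-2) + (2) + (-8) + (2) + (-2) + (0) + (0)] = 0/24 = 0
  <chi_8*chi_6, chi_3> = (1/24)[1*(4)*conj(1) + 1*(4)*conj(1) + 2*(-1)*conj(-1) + 2*(1)*conj(1) + 2*(-4)*conj(-1) + 2*(1)*conj(1) + 2*(-1)*conj(-1) + 6*(0)*conj(1) + 6*(0)*conj(-1)]
      = (1/24)[(4) + (4) + (2) + (2) + (8) + (2) + (2) + (0) + (0)] = 24/24 = 1
  <chi_8*chi_6, chi_4> = (1/24)[1*(4)*conj(1) + 1*(4)*conj(1) + 2*(-1)*conj(-1) + 2*(1)*conj(1) + 2*(-4)*conj(-1) + 2*(1)*conj(1) + 2*(-1)*conj(-1) + 6*(0)*conj(-1) + 6*(0)*conj(1)]
      = (1/24)[(4) + (4) + (2) + (2) + (8) + (2) + (2) + (0) + (0)] = 24/24 = 1
  <chi_8*chi_6, chi_5> = (1/24)[1*(4)*conj(2) + 1*(4)*conj(-2) + 2*(-1)*conj(sqrt(3)) + 2*(1)*conj(1) + 2*(-4)*conj(0) + 2*(1)*conj(-1) + 2*(-1)*conj(-sqrt(3)) + 6*(0)*conj(0) + 6*(0)*conj(0)]
      = (1/24)[(8) + (-8) + (-2*sqrt(3)) + (2) + (0) + (-2) + (2*sqrt(3)) + (0) + (0)] = 0/24 = 0
  <chi_8*chi_6, chi_6> = (1/24)[1*(4)*conj(2) + 1*(4)*conj(2) + 2*(-1)*conj(1) + 2*(1)*conj(-1) + 2*(-4)*conj(-2) + 2*(1)*conj(-1) + 2*(-1)*conj(1) + 6*(0)*conj(0) + 6*(0)*conj(0)]
      = (1/24)[(8) + (8) + (-2) + (-2) + (16) + (-2) + (-2) + (0) + (0)] = 24/24 = 1
  <chi_8*chi_6, chi_7> = (1/24)[1*(4)*conj(2) + 1*(4)*conj(-2) + 2*(-1)*conj(0) + 2*(1)*conj(-2) + 2*(-4)*conj(0) + 2*(1)*conj(2) + 2*(-1)*conj(0) + 6*(0)*conj(0) + 6*(0)*conj(0)]
      = (1/24)[(8) + (-8) + (0) + (-4) + (0) + (4) + (0) + (0) + (0)] = 0/24 = 0
  <chi_8*chi_6, chi_8> = (1/24)[1*(4)*conj(2) + 1*(4)*conj(2) + 2*(-1)*conj(-1) + 2*(1)*conj(-1) + 2*(-4)*conj(2) + 2*(1)*conj(-1) + 2*(-1)*conj(-1) + 6*(0)*conj(0) + 6*(0)*conj(0)]
      = (1/24)[(8) + (8) + (2) + (-2) + (-16) + (-2) + (2) + (0) + (0)] = 0/24 = 0
  <chi_8*chi_6, chi_9> = (1/24)[1*(4)*conj(2) + 1*(4)*conj(-2) + 2*(-1)*conj(-sqrt(3)) + 2*(1)*conj(1) + 2*(-4)*conj(0) + 2*(1)*conj(-1) + 2*(-1)*conj(sqrt(3)) + 6*(0)*conj(0) + 6*(0)*conj(0)]
      = (1/24)[(8) + (-8) + (2*sqrt(3)) + (2) + (0) + (-2) + (-2*sqrt(3)) + (0) + (0)] = 0/24 = 0
Hence the multiplicities are chi_3: 1, chi_4: 1, chi_6: 1. Dimension check: dim(chi_8)*dim(chi_6) = 2*2 = 4 and sum (mult * dim) = 1*1 + 1*1 + 1*2 = 4.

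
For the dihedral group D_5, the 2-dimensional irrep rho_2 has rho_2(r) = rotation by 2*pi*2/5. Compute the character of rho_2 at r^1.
chi_{rho_2}(r^1) = 2*cos(2*pi*2*1/5) = -sqrt(5)/2 - 1/2

Working: rho_2(r^1) is rotation by angle 2*pi*2*1/5, whose trace is 2*cos(2*pi*2*1/5) = -sqrt(5)/2 - 1/2.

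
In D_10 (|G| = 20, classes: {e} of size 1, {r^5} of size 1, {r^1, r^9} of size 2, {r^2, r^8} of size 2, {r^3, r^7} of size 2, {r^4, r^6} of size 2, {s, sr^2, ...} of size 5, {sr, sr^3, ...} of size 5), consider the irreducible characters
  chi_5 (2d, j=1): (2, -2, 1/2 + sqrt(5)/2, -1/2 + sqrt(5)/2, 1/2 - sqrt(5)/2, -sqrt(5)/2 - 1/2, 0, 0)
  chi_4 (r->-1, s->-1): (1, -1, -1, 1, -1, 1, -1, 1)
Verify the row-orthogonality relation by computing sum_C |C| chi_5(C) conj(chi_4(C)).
Sum = 0; so <chi_5, chi_4> = 0 (distinct irreducibles are orthogonal).

Solution. Compute term by term over conjugacy classes (|C| * chi_5(C) * conj(chi_4(C))):
  1*(2)*conj(1) + 1*(-2)*conj(-1) + 2*(1/2 + sqrt(5)/2)*conj(-1) + 2*(-1/2 + sqrt(5)/2)*conj(1) + 2*(1/2 - sqrt(5)/2)*conj(-1) + 2*(-sqrt(5)/2 - 1/2)*conj(1) + 5*(0)*conj(-1) + 5*(0)*conj(1)
  = (2) + (2) + (-sqrt(5) - 1) + (-1 + sqrt(5)) + (-1 + sqrt(5)) + (-sqrt(5) - 1) + (0) + (0)
  = 0.
Dividing by |G| = 20 gives 0/20 = 0, matching the row-orthogonality relation <chi_5, chi_4> = [chi_5 = chi_4].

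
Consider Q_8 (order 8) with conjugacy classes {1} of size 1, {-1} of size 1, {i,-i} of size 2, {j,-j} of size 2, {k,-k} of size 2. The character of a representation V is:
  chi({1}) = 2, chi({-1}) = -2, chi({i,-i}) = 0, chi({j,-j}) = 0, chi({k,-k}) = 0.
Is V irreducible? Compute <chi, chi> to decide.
Irreducible: <chi, chi> = 1.

<chi, chi> = (1/|G|) sum_C |C| * |chi(C)|^2 = (1/8)[1*|2|^2 + 1*|-2|^2 + 2*|0|^2 + 2*|0|^2 + 2*|0|^2]
  = (1/8)[(4) + (4) + (0) + (0) + (0)] = 8/8 = 1.
A character is irreducible iff <chi, chi> = 1, so this representation is irreducible.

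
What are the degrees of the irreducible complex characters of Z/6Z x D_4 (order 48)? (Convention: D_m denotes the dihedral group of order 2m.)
Dimensions: 1, 1, 1, 1, 1, 1, 1, 1, 1, 1, 1, 1, 1, 1, 1, 1, 1, 1, 1, 1, 1, 1, 1, 1, 2, 2, 2, 2, 2, 2

Why: There are 30 irreducibles (= number of conjugacy classes). Their dimensions d_i satisfy sum d_i^2 = |G| = 48: 1 + 1 + 1 + 1 + 1 + 1 + 1 + 1 + 1 + 1 + 1 + 1 + 1 + 1 + 1 + 1 + 1 + 1 + 1 + 1 + 1 + 1 + 1 + 1 + 4 + 4 + 4 + 4 + 4 + 4 = 48. (For the product with Z/6Z: each of the 6 1-dim characters of Z/6Z tensors with each irrep of D_4, giving 6 copies of each D_4-dimension.)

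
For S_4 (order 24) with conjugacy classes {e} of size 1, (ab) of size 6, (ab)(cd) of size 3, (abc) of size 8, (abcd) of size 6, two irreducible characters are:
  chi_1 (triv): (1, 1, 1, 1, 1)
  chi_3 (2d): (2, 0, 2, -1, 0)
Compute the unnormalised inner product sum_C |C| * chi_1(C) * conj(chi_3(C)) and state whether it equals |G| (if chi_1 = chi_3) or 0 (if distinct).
Sum = 0; so <chi_1, chi_3> = 0 (distinct irreducibles are orthogonal).

Working: Compute term by term over conjugacy classes (|C| * chi_1(C) * conj(chi_3(C))):
  1*(1)*conj(2) + 6*(1)*conj(0) + 3*(1)*conj(2) + 8*(1)*conj(-1) + 6*(1)*conj(0)
  = (2) + (0) + (6) + (-8) + (0)
  = 0.
Dividing by |G| = 24 gives 0/24 = 0, matching the row-orthogonality relation <chi_1, chi_3> = [chi_1 = chi_3].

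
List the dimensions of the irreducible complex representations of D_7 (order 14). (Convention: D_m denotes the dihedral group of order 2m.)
Dimensions: 1, 1, 2, 2, 2

Solution. There are 5 irreducibles (= number of conjugacy classes). Their dimensions d_i satisfy sum d_i^2 = |G| = 14: 1 + 1 + 4 + 4 + 4 = 14.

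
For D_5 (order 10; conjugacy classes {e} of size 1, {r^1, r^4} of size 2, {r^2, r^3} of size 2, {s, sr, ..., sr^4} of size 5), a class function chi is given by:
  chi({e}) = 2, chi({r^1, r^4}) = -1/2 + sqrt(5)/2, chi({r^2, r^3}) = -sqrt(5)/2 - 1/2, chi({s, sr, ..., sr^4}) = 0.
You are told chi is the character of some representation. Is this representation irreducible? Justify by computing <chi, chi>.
Irreducible: <chi, chi> = 1.

<chi, chi> = (1/|G|) sum_C |C| * |chi(C)|^2 = (1/10)[1*|2|^2 + 2*|-1/2 + sqrt(5)/2|^2 + 2*|-sqrt(5)/2 - 1/2|^2 + 5*|0|^2]
  = (1/10)[(4) + (3 - sqrt(5)) + (sqrt(5) + 3) + (0)] = 10/10 = 1.
A character is irreducible iff <chi, chi> = 1, so this representation is irreducible.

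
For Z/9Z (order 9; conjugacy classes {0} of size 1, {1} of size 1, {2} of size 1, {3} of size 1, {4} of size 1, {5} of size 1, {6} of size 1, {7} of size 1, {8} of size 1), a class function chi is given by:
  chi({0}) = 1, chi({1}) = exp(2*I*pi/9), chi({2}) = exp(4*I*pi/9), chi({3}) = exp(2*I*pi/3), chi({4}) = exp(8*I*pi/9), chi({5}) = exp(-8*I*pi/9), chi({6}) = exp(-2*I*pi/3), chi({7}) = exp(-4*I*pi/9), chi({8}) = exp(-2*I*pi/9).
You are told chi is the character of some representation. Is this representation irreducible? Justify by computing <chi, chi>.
Irreducible: <chi, chi> = 1.

Derivation: <chi, chi> = (1/|G|) sum_C |C| * |chi(C)|^2 = (1/9)[1*|1|^2 + 1*|exp(2*I*pi/9)|^2 + 1*|exp(4*I*pi/9)|^2 + 1*|exp(2*I*pi/3)|^2 + 1*|exp(8*I*pi/9)|^2 + 1*|exp(-8*I*pi/9)|^2 + 1*|exp(-2*I*pi/3)|^2 + 1*|exp(-4*I*pi/9)|^2 + 1*|exp(-2*I*pi/9)|^2]
  = (1/9)[(1) + (1) + (1) + (1) + (1) + (1) + (1) + (1) + (1)] = 9/9 = 1.
(Exp terms are combined using exp(i*s)*conj(exp(i*t)) = exp(i*(s-t)), and sums of them are collapsed using the identity that for every m > 1 the m distinct m-th roots of unity sum to 0, e.g. 1 + exp(2*I*pi/3) + exp(-2*I*pi/3) = 0.)
A character is irreducible iff <chi, chi> = 1, so this representation is irreducible.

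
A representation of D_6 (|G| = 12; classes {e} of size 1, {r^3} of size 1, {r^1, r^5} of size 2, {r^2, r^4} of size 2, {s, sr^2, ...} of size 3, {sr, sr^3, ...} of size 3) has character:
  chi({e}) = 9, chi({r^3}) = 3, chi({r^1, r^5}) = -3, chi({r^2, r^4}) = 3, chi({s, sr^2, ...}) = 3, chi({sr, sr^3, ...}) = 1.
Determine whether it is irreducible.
Not irreducible (reducible): <chi, chi> = 13 > 1.

Details: <chi, chi> = (1/|G|) sum_C |C| * |chi(C)|^2 = (1/12)[1*|9|^2 + 1*|3|^2 + 2*|-3|^2 + 2*|3|^2 + 3*|3|^2 + 3*|1|^2]
  = (1/12)[(81) + (9) + (18) + (18) + (27) + (3)] = 156/12 = 13.
A character is irreducible iff <chi, chi> = 1, so this representation is reducible.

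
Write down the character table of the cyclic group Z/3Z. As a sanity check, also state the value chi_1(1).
Character table of Z/3Z (irreps indexed chi_0,...,chi_2 with chi_k(m) = zeta_3^(k*m), zeta_3 = exp(2*pi*i/3)):
  irrep \ class  {0} (size 1)  {1} (size 1)    {2} (size 1)  
  chi_0          1             1               1             
  chi_1          1             exp(2*I*pi/3)   exp(-2*I*pi/3)
  chi_2          1             exp(-2*I*pi/3)  exp(2*I*pi/3) 

Spot check: chi_1(1) = zeta_3^(1*1) = zeta_3^1 = exp(2*I*pi/3).

Details: Z/3Z is abelian, so all 3 irreducible complex representations are 1-dimensional. They are given by chi_k(m) = zeta_3^(k*m) for k = 0,...,2. Row orthogonality: sum_m chi_k(m) conj(chi_l(m)) = 3 * [k = l].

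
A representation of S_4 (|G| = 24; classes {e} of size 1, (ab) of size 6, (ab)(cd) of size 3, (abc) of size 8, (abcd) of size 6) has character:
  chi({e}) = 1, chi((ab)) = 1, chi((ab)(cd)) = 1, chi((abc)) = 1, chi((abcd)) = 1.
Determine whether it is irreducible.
Irreducible: <chi, chi> = 1.

Argument: <chi, chi> = (1/|G|) sum_C |C| * |chi(C)|^2 = (1/24)[1*|1|^2 + 6*|1|^2 + 3*|1|^2 + 8*|1|^2 + 6*|1|^2]
  = (1/24)[(1) + (6) + (3) + (8) + (6)] = 24/24 = 1.
A character is irreducible iff <chi, chi> = 1, so this representation is irreducible.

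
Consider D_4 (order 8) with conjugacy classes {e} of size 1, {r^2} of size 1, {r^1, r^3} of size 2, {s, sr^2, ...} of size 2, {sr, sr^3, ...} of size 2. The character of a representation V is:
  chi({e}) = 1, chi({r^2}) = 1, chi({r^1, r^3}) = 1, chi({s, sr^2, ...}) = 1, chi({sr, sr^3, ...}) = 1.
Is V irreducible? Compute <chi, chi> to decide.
Irreducible: <chi, chi> = 1.

Proof sketch: <chi, chi> = (1/|G|) sum_C |C| * |chi(C)|^2 = (1/8)[1*|1|^2 + 1*|1|^2 + 2*|1|^2 + 2*|1|^2 + 2*|1|^2]
  = (1/8)[(1) + (1) + (2) + (2) + (2)] = 8/8 = 1.
A character is irreducible iff <chi, chi> = 1, so this representation is irreducible.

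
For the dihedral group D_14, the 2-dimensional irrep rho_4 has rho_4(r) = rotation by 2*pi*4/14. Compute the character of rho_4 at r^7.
chi_{rho_4}(r^7) = 2*cos(2*pi*4*7/14) = 2

Solution. rho_4(r^7) is rotation by angle 2*pi*4*7/14, whose trace is 2*cos(2*pi*4*7/14) = 2.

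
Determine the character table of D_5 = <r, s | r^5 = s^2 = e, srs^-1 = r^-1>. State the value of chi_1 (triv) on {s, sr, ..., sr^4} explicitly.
Conjugacy classes: {e} of size 1, {r^1, r^4} of size 2, {r^2, r^3} of size 2, {s, sr, ..., sr^4} of size 5.
Character table:
  irrep \ class              {e} (size 1)  {r^1, r^4} (size 2)  {r^2, r^3} (size 2)  {s, sr, ..., sr^4} (size 5)
  chi_1 (triv)               1             1                    1                    1                          
  chi_2 (sign: r->1, s->-1)  1             1                    1                    -1                         
  chi_3 (2d, j=1)            2             -1/2 + sqrt(5)/2     -sqrt(5)/2 - 1/2     0                          
  chi_4 (2d, j=2)            2             -sqrt(5)/2 - 1/2     -1/2 + sqrt(5)/2     0                          

Spot check: chi_1 (triv) on {s, sr, ..., sr^4} = 1.

Derivation: D_5 has order 2*5 = 10 with 4 conjugacy classes, hence 4 irreducibles. Sum of squared dims 1 + 1 + 4 + 4 = 10 = |G|. Linear characters come from the abelianisation; the 2-dimensional irreps have character r^k -> 2*cos(2*pi*j*k/5), reflections -> 0.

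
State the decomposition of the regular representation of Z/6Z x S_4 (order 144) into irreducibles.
Each irreducible V_i of dimension d_i appears with multiplicity d_i, i.e. rho_reg = (direct sum over all irreducibles V_i) d_i V_i. The irreducible dimensions for Z/6Z x S_4 are 1, 1, 1, 1, 1, 1, 1, 1, 1, 1, 1, 1, 2, 2, 2, 2, 2, 2, 3, 3, 3, 3, 3, 3, 3, 3, 3, 3, 3, 3: 12 irreducibles of dimension 1, each with multiplicity 1; 6 irreducibles of dimension 2, each with multiplicity 2; 12 irreducibles of dimension 3, each with multiplicity 3. Total dimension 12*1*1 + 6*2*2 + 12*3*3 = 144 = |G|.

Solution. General theorem: in the regular representation of a finite group G, each irreducible appears with multiplicity equal to its dimension. Check: dim(rho_reg) = sum d_i^2 = 1 + 1 + 1 + 1 + 1 + 1 + 1 + 1 + 1 + 1 + 1 + 1 + 4 + 4 + 4 + 4 + 4 + 4 + 9 + 9 + 9 + 9 + 9 + 9 + 9 + 9 + 9 + 9 + 9 + 9 = 144 = |G|.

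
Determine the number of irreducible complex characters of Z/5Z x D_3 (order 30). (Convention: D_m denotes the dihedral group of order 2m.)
15

Argument: The number of irreducible complex representations of a finite group equals its number of conjugacy classes. For a direct product, #classes(G x H) = #classes(G) * #classes(H). Z/5Z has 5 classes (abelian), D_3 has 3 classes, so 5 * 3 = 15, so Z/5Z x D_3 (order 30) has exactly 15 irreducible complex representations.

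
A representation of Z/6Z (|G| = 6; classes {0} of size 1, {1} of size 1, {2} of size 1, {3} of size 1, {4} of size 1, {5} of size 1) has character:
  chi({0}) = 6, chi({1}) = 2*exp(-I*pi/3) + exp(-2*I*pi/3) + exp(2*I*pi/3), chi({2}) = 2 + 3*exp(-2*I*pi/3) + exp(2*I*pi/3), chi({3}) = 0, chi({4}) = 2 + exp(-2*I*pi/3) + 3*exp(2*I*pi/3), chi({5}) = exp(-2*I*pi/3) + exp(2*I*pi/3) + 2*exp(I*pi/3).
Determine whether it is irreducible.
Not irreducible (reducible): <chi, chi> = 8 > 1.

<chi, chi> = (1/|G|) sum_C |C| * |chi(C)|^2 = (1/6)[1*|6|^2 + 1*|2*exp(-I*pi/3) + exp(-2*I*pi/3) + exp(2*I*pi/3)|^2 + 1*|2 + 3*exp(-2*I*pi/3) + exp(2*I*pi/3)|^2 + 1*|0|^2 + 1*|2 + exp(-2*I*pi/3) + 3*exp(2*I*pi/3)|^2 + 1*|exp(-2*I*pi/3) + exp(2*I*pi/3) + 2*exp(I*pi/3)|^2]
  = (1/6)[(36) + (3) + (3) + (0) + (3) + (3)] = 48/6 = 8.
(Exp terms are combined using exp(i*s)*conj(exp(i*t)) = exp(i*(s-t)), and sums of them are collapsed using the identity that for every m > 1 the m distinct m-th roots of unity sum to 0, e.g. 1 + exp(2*I*pi/3) + exp(-2*I*pi/3) = 0.)
A character is irreducible iff <chi, chi> = 1, so this representation is reducible.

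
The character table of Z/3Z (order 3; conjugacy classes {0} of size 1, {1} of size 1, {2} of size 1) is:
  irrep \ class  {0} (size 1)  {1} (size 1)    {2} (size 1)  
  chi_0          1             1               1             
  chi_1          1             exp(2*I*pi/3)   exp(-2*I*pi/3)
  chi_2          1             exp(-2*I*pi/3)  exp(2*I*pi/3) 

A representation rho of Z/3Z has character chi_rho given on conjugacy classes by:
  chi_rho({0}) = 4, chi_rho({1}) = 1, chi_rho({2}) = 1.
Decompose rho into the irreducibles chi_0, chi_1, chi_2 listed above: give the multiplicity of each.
Multiplicities: chi_0: 2, chi_1: 1, chi_2: 1.

Working: Use <chi_rho, chi> = (1/|G|) sum_C |C| * chi_rho(C) * conj(chi(C)) with |G| = 3 for each irreducible chi in the table:
  <chi_rho, chi_0> = (1/3)[1*(4)*conj(1) + 1*(1)*conj(1) + 1*(1)*conj(1)]
      = (1/3)[(4) + (1) + (1)] = 6/3 = 2
  <chi_rho, chi_1> = (1/3)[1*(4)*conj(1) + 1*(1)*conj(exp(2*I*pi/3)) + 1*(1)*conj(exp(-2*I*pi/3))]
      = (1/3)[(4) + (1 + 2*exp(-2*I*pi/3) + exp(2*I*pi/3)) + (1 + exp(-2*I*pi/3) + 2*exp(2*I*pi/3))] = 3/3 = 1
  <chi_rho, chi_2> = (1/3)[1*(4)*conj(1) + 1*(1)*conj(exp(-2*I*pi/3)) + 1*(1)*conj(exp(2*I*pi/3))]
      = (1/3)[(4) + (1 + exp(-2*I*pi/3) + 2*exp(2*I*pi/3)) + (1 + 2*exp(-2*I*pi/3) + exp(2*I*pi/3))] = 3/3 = 1
(Exp terms are combined using exp(i*s)*conj(exp(i*t)) = exp(i*(s-t)), and sums of them are collapsed using the identity that for every m > 1 the m distinct m-th roots of unity sum to 0, e.g. 1 + exp(2*I*pi/3) + exp(-2*I*pi/3) = 0.)
Dimension check: dim(rho) = sum (mult * dim) = 2*1 + 1*1 + 1*1 = 4 = chi_rho(e) = 4.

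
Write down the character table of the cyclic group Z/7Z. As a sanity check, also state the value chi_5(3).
Character table of Z/7Z (irreps indexed chi_0,...,chi_6 with chi_k(m) = zeta_7^(k*m), zeta_7 = exp(2*pi*i/7)):
  irrep \ class  {0} (size 1)  {1} (size 1)    {2} (size 1)    {3} (size 1)    {4} (size 1)    {5} (size 1)    {6} (size 1)  
  chi_0          1             1               1               1               1               1               1             
  chi_1          1             exp(2*I*pi/7)   exp(4*I*pi/7)   exp(6*I*pi/7)   exp(-6*I*pi/7)  exp(-4*I*pi/7)  exp(-2*I*pi/7)
  chi_2          1             exp(4*I*pi/7)   exp(-6*I*pi/7)  exp(-2*I*pi/7)  exp(2*I*pi/7)   exp(6*I*pi/7)   exp(-4*I*pi/7)
  chi_3          1             exp(6*I*pi/7)   exp(-2*I*pi/7)  exp(4*I*pi/7)   exp(-4*I*pi/7)  exp(2*I*pi/7)   exp(-6*I*pi/7)
  chi_4          1             exp(-6*I*pi/7)  exp(2*I*pi/7)   exp(-4*I*pi/7)  exp(4*I*pi/7)   exp(-2*I*pi/7)  exp(6*I*pi/7) 
  chi_5          1             exp(-4*I*pi/7)  exp(6*I*pi/7)   exp(2*I*pi/7)   exp(-2*I*pi/7)  exp(-6*I*pi/7)  exp(4*I*pi/7) 
  chi_6          1             exp(-2*I*pi/7)  exp(-4*I*pi/7)  exp(-6*I*pi/7)  exp(6*I*pi/7)   exp(4*I*pi/7)   exp(2*I*pi/7) 

Spot check: chi_5(3) = zeta_7^(5*3) = zeta_7^15 = exp(2*I*pi/7).

Justification: Z/7Z is abelian, so all 7 irreducible complex representations are 1-dimensional. They are given by chi_k(m) = zeta_7^(k*m) for k = 0,...,6. Row orthogonality: sum_m chi_k(m) conj(chi_l(m)) = 7 * [k = l].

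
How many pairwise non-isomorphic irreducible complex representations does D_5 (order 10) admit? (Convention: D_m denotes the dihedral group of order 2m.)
4

Details: The number of irreducible complex representations of a finite group equals its number of conjugacy classes. D_5 has 4 conjugacy classes ((n+3)/2 for n odd), so D_5 (order 10) has exactly 4 irreducible complex representations.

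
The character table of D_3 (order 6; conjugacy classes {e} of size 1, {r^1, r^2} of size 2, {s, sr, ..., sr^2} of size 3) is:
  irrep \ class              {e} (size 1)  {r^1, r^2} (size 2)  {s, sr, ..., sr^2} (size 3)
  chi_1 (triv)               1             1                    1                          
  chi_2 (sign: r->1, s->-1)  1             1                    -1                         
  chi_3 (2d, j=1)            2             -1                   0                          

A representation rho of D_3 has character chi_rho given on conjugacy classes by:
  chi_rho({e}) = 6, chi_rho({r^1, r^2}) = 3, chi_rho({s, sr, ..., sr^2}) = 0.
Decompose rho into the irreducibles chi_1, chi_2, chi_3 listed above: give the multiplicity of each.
Multiplicities: chi_1: 2, chi_2: 2, chi_3: 1.

Solution. Use <chi_rho, chi> = (1/|G|) sum_C |C| * chi_rho(C) * conj(chi(C)) with |G| = 6 for each irreducible chi in the table:
  <chi_rho, chi_1> = (1/6)[1*(6)*conj(1) + 2*(3)*conj(1) + 3*(0)*conj(1)]
      = (1/6)[(6) + (6) + (0)] = 12/6 = 2
  <chi_rho, chi_2> = (1/6)[1*(6)*conj(1) + 2*(3)*conj(1) + 3*(0)*conj(-1)]
      = (1/6)[(6) + (6) + (0)] = 12/6 = 2
  <chi_rho, chi_3> = (1/6)[1*(6)*conj(2) + 2*(3)*conj(-1) + 3*(0)*conj(0)]
      = (1/6)[(12) + (-6) + (0)] = 6/6 = 1
Dimension check: dim(rho) = sum (mult * dim) = 2*1 + 2*1 + 1*2 = 6 = chi_rho(e) = 6.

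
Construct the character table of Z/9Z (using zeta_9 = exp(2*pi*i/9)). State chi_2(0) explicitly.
Character table of Z/9Z (irreps indexed chi_0,...,chi_8 with chi_k(m) = zeta_9^(k*m), zeta_9 = exp(2*pi*i/9)):
  irrep \ class  {0} (size 1)  {1} (size 1)    {2} (size 1)    {3} (size 1)    {4} (size 1)    {5} (size 1)    {6} (size 1)    {7} (size 1)    {8} (size 1)  
  chi_0          1             1               1               1               1               1               1               1               1             
  chi_1          1             exp(2*I*pi/9)   exp(4*I*pi/9)   exp(2*I*pi/3)   exp(8*I*pi/9)   exp(-8*I*pi/9)  exp(-2*I*pi/3)  exp(-4*I*pi/9)  exp(-2*I*pi/9)
  chi_2          1             exp(4*I*pi/9)   exp(8*I*pi/9)   exp(-2*I*pi/3)  exp(-2*I*pi/9)  exp(2*I*pi/9)   exp(2*I*pi/3)   exp(-8*I*pi/9)  exp(-4*I*pi/9)
  chi_3          1             exp(2*I*pi/3)   exp(-2*I*pi/3)  1               exp(2*I*pi/3)   exp(-2*I*pi/3)  1               exp(2*I*pi/3)   exp(-2*I*pi/3)
  chi_4          1             exp(8*I*pi/9)   exp(-2*I*pi/9)  exp(2*I*pi/3)   exp(-4*I*pi/9)  exp(4*I*pi/9)   exp(-2*I*pi/3)  exp(2*I*pi/9)   exp(-8*I*pi/9)
  chi_5          1             exp(-8*I*pi/9)  exp(2*I*pi/9)   exp(-2*I*pi/3)  exp(4*I*pi/9)   exp(-4*I*pi/9)  exp(2*I*pi/3)   exp(-2*I*pi/9)  exp(8*I*pi/9) 
  chi_6          1             exp(-2*I*pi/3)  exp(2*I*pi/3)   1               exp(-2*I*pi/3)  exp(2*I*pi/3)   1               exp(-2*I*pi/3)  exp(2*I*pi/3) 
  chi_7          1             exp(-4*I*pi/9)  exp(-8*I*pi/9)  exp(2*I*pi/3)   exp(2*I*pi/9)   exp(-2*I*pi/9)  exp(-2*I*pi/3)  exp(8*I*pi/9)   exp(4*I*pi/9) 
  chi_8          1             exp(-2*I*pi/9)  exp(-4*I*pi/9)  exp(-2*I*pi/3)  exp(-8*I*pi/9)  exp(8*I*pi/9)   exp(2*I*pi/3)   exp(4*I*pi/9)   exp(2*I*pi/9) 

Spot check: chi_2(0) = zeta_9^(2*0) = zeta_9^0 = 1.

Explanation: Z/9Z is abelian, so all 9 irreducible complex representations are 1-dimensional. They are given by chi_k(m) = zeta_9^(k*m) for k = 0,...,8. Row orthogonality: sum_m chi_k(m) conj(chi_l(m)) = 9 * [k = l].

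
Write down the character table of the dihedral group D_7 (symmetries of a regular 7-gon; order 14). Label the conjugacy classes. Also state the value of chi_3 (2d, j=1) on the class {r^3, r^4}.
Conjugacy classes: {e} of size 1, {r^1, r^6} of size 2, {r^2, r^5} of size 2, {r^3, r^4} of size 2, {s, sr, ..., sr^6} of size 7.
Character table:
  irrep \ class              {e} (size 1)  {r^1, r^6} (size 2)  {r^2, r^5} (size 2)  {r^3, r^4} (size 2)  {s, sr, ..., sr^6} (size 7)
  chi_1 (triv)               1             1                    1                    1                    1                          
  chi_2 (sign: r->1, s->-1)  1             1                    1                    1                    -1                         
  chi_3 (2d, j=1)            2             2*cos(2*pi/7)        -2*cos(3*pi/7)       -2*cos(pi/7)         0                          
  chi_4 (2d, j=2)            2             -2*cos(3*pi/7)       -2*cos(pi/7)         2*cos(2*pi/7)        0                          
  chi_5 (2d, j=3)            2             -2*cos(pi/7)         2*cos(2*pi/7)        -2*cos(3*pi/7)       0                          

Spot check: chi_3 (2d, j=1) on {r^3, r^4} = -2*cos(pi/7).

Explanation: D_7 has order 2*7 = 14 with 5 conjugacy classes, hence 5 irreducibles. Sum of squared dims 1 + 1 + 4 + 4 + 4 = 14 = |G|. Linear characters come from the abelianisation; the 2-dimensional irreps have character r^k -> 2*cos(2*pi*j*k/7), reflections -> 0.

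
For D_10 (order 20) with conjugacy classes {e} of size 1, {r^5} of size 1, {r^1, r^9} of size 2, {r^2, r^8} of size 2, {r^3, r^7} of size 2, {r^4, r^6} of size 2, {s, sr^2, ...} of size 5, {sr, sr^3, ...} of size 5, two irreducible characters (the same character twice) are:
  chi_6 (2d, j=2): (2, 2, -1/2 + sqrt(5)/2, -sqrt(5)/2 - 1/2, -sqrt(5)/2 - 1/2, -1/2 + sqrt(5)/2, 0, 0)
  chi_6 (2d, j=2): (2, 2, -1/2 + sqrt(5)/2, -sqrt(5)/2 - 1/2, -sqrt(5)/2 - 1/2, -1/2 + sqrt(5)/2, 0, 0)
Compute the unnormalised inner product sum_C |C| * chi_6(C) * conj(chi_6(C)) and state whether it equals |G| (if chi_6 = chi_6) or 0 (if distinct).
Sum = 20 = |G| = 20; so <chi_6, chi_6> = 1 (norm-1 confirms irreducibility).

Why: Compute term by term over conjugacy classes (|C| * chi_6(C) * conj(chi_6(C))):
  1*(2)*conj(2) + 1*(2)*conj(2) + 2*(-1/2 + sqrt(5)/2)*conj(-1/2 + sqrt(5)/2) + 2*(-sqrt(5)/2 - 1/2)*conj(-sqrt(5)/2 - 1/2) + 2*(-sqrt(5)/2 - 1/2)*conj(-sqrt(5)/2 - 1/2) + 2*(-1/2 + sqrt(5)/2)*conj(-1/2 + sqrt(5)/2) + 5*(0)*conj(0) + 5*(0)*conj(0)
  = (4) + (4) + (3 - sqrt(5)) + (sqrt(5) + 3) + (sqrt(5) + 3) + (3 - sqrt(5)) + (0) + (0)
  = 20.
Dividing by |G| = 20 gives 20/20 = 1, matching the row-orthogonality relation <chi_6, chi_6> = [chi_6 = chi_6].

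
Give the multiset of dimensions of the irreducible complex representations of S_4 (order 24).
Dimensions: 1, 1, 2, 3, 3

Solution. There are 5 irreducibles (= number of conjugacy classes). Their dimensions d_i satisfy sum d_i^2 = |G| = 24: 1 + 1 + 4 + 9 + 9 = 24.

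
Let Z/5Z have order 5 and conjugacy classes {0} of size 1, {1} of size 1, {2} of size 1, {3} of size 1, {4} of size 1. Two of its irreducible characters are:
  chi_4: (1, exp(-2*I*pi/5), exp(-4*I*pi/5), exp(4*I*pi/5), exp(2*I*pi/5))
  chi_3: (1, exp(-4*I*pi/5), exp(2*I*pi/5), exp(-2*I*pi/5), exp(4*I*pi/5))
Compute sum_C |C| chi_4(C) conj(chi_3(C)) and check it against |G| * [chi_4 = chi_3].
Sum = 0; so <chi_4, chi_3> = 0 (distinct irreducibles are orthogonal).

Working: Compute term by term over conjugacy classes (|C| * chi_4(C) * conj(chi_3(C))):
  1*(1)*conj(1) + 1*(exp(-2*I*pi/5))*conj(exp(-4*I*pi/5)) + 1*(exp(-4*I*pi/5))*conj(exp(2*I*pi/5)) + 1*(exp(4*I*pi/5))*conj(exp(-2*I*pi/5)) + 1*(exp(2*I*pi/5))*conj(exp(4*I*pi/5))
  = (1) + (exp(2*I*pi/5)) + (exp(4*I*pi/5)) + (exp(-4*I*pi/5)) + (exp(-2*I*pi/5))
  = 0.
(Exp terms are combined using exp(i*s)*conj(exp(i*t)) = exp(i*(s-t)), and sums of them are collapsed using the identity that for every m > 1 the m distinct m-th roots of unity sum to 0, e.g. 1 + exp(2*I*pi/3) + exp(-2*I*pi/3) = 0.)
Dividing by |G| = 5 gives 0/5 = 0, matching the row-orthogonality relation <chi_4, chi_3> = [chi_4 = chi_3].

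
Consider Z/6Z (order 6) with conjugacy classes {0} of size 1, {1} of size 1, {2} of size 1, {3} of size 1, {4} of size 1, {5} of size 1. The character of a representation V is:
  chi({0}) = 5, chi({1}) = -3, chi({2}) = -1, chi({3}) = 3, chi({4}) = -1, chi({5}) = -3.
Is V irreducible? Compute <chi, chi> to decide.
Not irreducible (reducible): <chi, chi> = 9 > 1.

Solution. <chi, chi> = (1/|G|) sum_C |C| * |chi(C)|^2 = (1/6)[1*|5|^2 + 1*|-3|^2 + 1*|-1|^2 + 1*|3|^2 + 1*|-1|^2 + 1*|-3|^2]
  = (1/6)[(25) + (9) + (1) + (9) + (1) + (9)] = 54/6 = 9.
(Exp terms are combined using exp(i*s)*conj(exp(i*t)) = exp(i*(s-t)), and sums of them are collapsed using the identity that for every m > 1 the m distinct m-th roots of unity sum to 0, e.g. 1 + exp(2*I*pi/3) + exp(-2*I*pi/3) = 0.)
A character is irreducible iff <chi, chi> = 1, so this representation is reducible.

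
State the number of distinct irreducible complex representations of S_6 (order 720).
11

Reasoning: The number of irreducible complex representations of a finite group equals its number of conjugacy classes. Conjugacy classes in S_6 correspond to cycle types, i.e. partitions of 6; there are p(6) = 11 of them, so S_6 (order 720) has exactly 11 irreducible complex representations.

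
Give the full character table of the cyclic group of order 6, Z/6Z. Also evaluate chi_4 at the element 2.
Character table of Z/6Z (irreps indexed chi_0,...,chi_5 with chi_k(m) = zeta_6^(k*m), zeta_6 = exp(2*pi*i/6)):
  irrep \ class  {0} (size 1)  {1} (size 1)    {2} (size 1)    {3} (size 1)  {4} (size 1)    {5} (size 1)  
  chi_0          1             1               1               1             1               1             
  chi_1          1             exp(I*pi/3)     exp(2*I*pi/3)   -1            exp(-2*I*pi/3)  exp(-I*pi/3)  
  chi_2          1             exp(2*I*pi/3)   exp(-2*I*pi/3)  1             exp(2*I*pi/3)   exp(-2*I*pi/3)
  chi_3          1             -1              1               -1            1               -1            
  chi_4          1             exp(-2*I*pi/3)  exp(2*I*pi/3)   1             exp(-2*I*pi/3)  exp(2*I*pi/3) 
  chi_5          1             exp(-I*pi/3)    exp(-2*I*pi/3)  -1            exp(2*I*pi/3)   exp(I*pi/3)   

Spot check: chi_4(2) = zeta_6^(4*2) = zeta_6^8 = exp(2*I*pi/3).

Proof sketch: Z/6Z is abelian, so all 6 irreducible complex representations are 1-dimensional. They are given by chi_k(m) = zeta_6^(k*m) for k = 0,...,5. Row orthogonality: sum_m chi_k(m) conj(chi_l(m)) = 6 * [k = l].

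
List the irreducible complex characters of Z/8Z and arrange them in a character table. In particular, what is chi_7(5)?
Character table of Z/8Z (irreps indexed chi_0,...,chi_7 with chi_k(m) = zeta_8^(k*m), zeta_8 = exp(2*pi*i/8)):
  irrep \ class  {0} (size 1)  {1} (size 1)    {2} (size 1)  {3} (size 1)    {4} (size 1)  {5} (size 1)    {6} (size 1)  {7} (size 1)  
  chi_0          1             1               1             1               1             1               1             1             
  chi_1          1             exp(I*pi/4)     I             exp(3*I*pi/4)   -1            exp(-3*I*pi/4)  -I            exp(-I*pi/4)  
  chi_2          1             I               -1            -I              1             I               -1            -I            
  chi_3          1             exp(3*I*pi/4)   -I            exp(I*pi/4)     -1            exp(-I*pi/4)    I             exp(-3*I*pi/4)
  chi_4          1             -1              1             -1              1             -1              1             -1            
  chi_5          1             exp(-3*I*pi/4)  I             exp(-I*pi/4)    -1            exp(I*pi/4)     -I            exp(3*I*pi/4) 
  chi_6          1             -I              -1            I               1             -I              -1            I             
  chi_7          1             exp(-I*pi/4)    -I            exp(-3*I*pi/4)  -1            exp(3*I*pi/4)   I             exp(I*pi/4)   

Spot check: chi_7(5) = zeta_8^(7*5) = zeta_8^35 = exp(3*I*pi/4).

Solution. Z/8Z is abelian, so all 8 irreducible complex representations are 1-dimensional. They are given by chi_k(m) = zeta_8^(k*m) for k = 0,...,7. Row orthogonality: sum_m chi_k(m) conj(chi_l(m)) = 8 * [k = l].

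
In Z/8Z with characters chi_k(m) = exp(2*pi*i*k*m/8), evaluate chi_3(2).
chi_3(2) = zeta_8^6 = -I

Argument: chi_3(2) = zeta_8^(3*2) = zeta_8^6. Since zeta_8^8 = 1, this equals zeta_8^6 = exp(2*pi*i*6/8) = -I.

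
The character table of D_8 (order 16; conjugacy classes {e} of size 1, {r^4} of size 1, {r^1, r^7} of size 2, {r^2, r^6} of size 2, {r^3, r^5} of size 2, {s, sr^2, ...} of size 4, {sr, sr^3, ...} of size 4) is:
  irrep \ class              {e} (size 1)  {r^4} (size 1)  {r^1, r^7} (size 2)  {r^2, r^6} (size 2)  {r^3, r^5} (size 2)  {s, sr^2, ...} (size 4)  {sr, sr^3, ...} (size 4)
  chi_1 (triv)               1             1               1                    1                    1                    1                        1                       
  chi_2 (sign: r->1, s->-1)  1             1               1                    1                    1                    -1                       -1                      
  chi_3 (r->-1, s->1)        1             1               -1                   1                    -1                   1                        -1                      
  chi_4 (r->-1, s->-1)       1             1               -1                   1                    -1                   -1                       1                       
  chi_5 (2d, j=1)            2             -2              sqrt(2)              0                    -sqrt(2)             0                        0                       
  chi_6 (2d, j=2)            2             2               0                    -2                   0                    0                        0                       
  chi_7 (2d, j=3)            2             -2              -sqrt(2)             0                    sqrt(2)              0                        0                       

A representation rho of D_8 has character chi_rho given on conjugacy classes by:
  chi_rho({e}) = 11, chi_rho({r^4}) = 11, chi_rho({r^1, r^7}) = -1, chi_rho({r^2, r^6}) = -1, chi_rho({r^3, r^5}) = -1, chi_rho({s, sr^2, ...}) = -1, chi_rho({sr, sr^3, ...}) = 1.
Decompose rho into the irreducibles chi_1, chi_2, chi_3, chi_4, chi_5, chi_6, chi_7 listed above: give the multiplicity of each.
Multiplicities: chi_1: 1, chi_2: 1, chi_3: 1, chi_4: 2, chi_5: 0, chi_6: 3, chi_7: 0.

Solution. Use <chi_rho, chi> = (1/|G|) sum_C |C| * chi_rho(C) * conj(chi(C)) with |G| = 16 for each irreducible chi in the table:
  <chi_rho, chi_1> = (1/16)[1*(11)*conj(1) + 1*(11)*conj(1) + 2*(-1)*conj(1) + 2*(-1)*conj(1) + 2*(-1)*conj(1) + 4*(-1)*conj(1) + 4*(1)*conj(1)]
      = (1/16)[(11) + (11) + (-2) + (-2) + (-2) + (-4) + (4)] = 16/16 = 1
  <chi_rho, chi_2> = (1/16)[1*(11)*conj(1) + 1*(11)*conj(1) + 2*(-1)*conj(1) + 2*(-1)*conj(1) + 2*(-1)*conj(1) + 4*(-1)*conj(-1) + 4*(1)*conj(-1)]
      = (1/16)[(11) + (11) + (-2) + (-2) + (-2) + (4) + (-4)] = 16/16 = 1
  <chi_rho, chi_3> = (1/16)[1*(11)*conj(1) + 1*(11)*conj(1) + 2*(-1)*conj(-1) + 2*(-1)*conj(1) + 2*(-1)*conj(-1) + 4*(-1)*conj(1) + 4*(1)*conj(-1)]
      = (1/16)[(11) + (11) + (2) + (-2) + (2) + (-4) + (-4)] = 16/16 = 1
  <chi_rho, chi_4> = (1/16)[1*(11)*conj(1) + 1*(11)*conj(1) + 2*(-1)*conj(-1) + 2*(-1)*conj(1) + 2*(-1)*conj(-1) + 4*(-1)*conj(-1) + 4*(1)*conj(1)]
      = (1/16)[(11) + (11) + (2) + (-2) + (2) + (4) + (4)] = 32/16 = 2
  <chi_rho, chi_5> = (1/16)[1*(11)*conj(2) + 1*(11)*conj(-2) + 2*(-1)*conj(sqrt(2)) + 2*(-1)*conj(0) + 2*(-1)*conj(-sqrt(2)) + 4*(-1)*conj(0) + 4*(1)*conj(0)]
      = (1/16)[(22) + (-22) + (-2*sqrt(2)) + (0) + (2*sqrt(2)) + (0) + (0)] = 0/16 = 0
  <chi_rho, chi_6> = (1/16)[1*(11)*conj(2) + 1*(11)*conj(2) + 2*(-1)*conj(0) + 2*(-1)*conj(-2) + 2*(-1)*conj(0) + 4*(-1)*conj(0) + 4*(1)*conj(0)]
      = (1/16)[(22) + (22) + (0) + (4) + (0) + (0) + (0)] = 48/16 = 3
  <chi_rho, chi_7> = (1/16)[1*(11)*conj(2) + 1*(11)*conj(-2) + 2*(-1)*conj(-sqrt(2)) + 2*(-1)*conj(0) + 2*(-1)*conj(sqrt(2)) + 4*(-1)*conj(0) + 4*(1)*conj(0)]
      = (1/16)[(22) + (-22) + (2*sqrt(2)) + (0) + (-2*sqrt(2)) + (0) + (0)] = 0/16 = 0
Dimension check: dim(rho) = sum (mult * dim) = 1*1 + 1*1 + 1*1 + 2*1 + 0*2 + 3*2 + 0*2 = 11 = chi_rho(e) = 11.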